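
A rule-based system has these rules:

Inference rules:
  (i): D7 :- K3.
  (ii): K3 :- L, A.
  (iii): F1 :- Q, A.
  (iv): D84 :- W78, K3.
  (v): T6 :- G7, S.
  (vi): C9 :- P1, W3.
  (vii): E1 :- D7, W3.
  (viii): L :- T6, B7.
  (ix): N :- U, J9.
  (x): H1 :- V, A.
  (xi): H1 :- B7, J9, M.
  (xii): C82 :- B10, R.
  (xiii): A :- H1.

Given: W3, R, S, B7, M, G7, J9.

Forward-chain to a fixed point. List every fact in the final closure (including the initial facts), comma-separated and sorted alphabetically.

A, B7, D7, E1, G7, H1, J9, K3, L, M, R, S, T6, W3

[1] (v) [T6 :- G7, S.]; (xi) [H1 :- B7, J9, M.]. ⇒ new: T6, H1.
[2] (viii) [L :- T6, B7.]; (xiii) [A :- H1.]. ⇒ new: L, A.
[3] (ii) [K3 :- L, A.]. ⇒ new: K3.
[4] (i) [D7 :- K3.]. ⇒ new: D7.
[5] (vii) [E1 :- D7, W3.]. ⇒ new: E1.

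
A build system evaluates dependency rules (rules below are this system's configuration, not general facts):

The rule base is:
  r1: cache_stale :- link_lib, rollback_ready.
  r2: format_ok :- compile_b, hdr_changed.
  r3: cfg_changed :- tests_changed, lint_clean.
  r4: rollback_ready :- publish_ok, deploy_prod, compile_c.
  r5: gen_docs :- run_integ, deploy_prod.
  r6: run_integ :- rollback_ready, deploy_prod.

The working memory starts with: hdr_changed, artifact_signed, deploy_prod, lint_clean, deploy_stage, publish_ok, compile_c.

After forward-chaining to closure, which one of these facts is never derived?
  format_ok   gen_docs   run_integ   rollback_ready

format_ok

Round 1: r4 [rollback_ready :- publish_ok, deploy_prod, compile_c.]. New: rollback_ready.
Round 2: r6 [run_integ :- rollback_ready, deploy_prod.]. New: run_integ.
Round 3: r5 [gen_docs :- run_integ, deploy_prod.]. New: gen_docs.
Derived: run_integ (round 2), rollback_ready (round 1), gen_docs (round 3). format_ok never appears in any round.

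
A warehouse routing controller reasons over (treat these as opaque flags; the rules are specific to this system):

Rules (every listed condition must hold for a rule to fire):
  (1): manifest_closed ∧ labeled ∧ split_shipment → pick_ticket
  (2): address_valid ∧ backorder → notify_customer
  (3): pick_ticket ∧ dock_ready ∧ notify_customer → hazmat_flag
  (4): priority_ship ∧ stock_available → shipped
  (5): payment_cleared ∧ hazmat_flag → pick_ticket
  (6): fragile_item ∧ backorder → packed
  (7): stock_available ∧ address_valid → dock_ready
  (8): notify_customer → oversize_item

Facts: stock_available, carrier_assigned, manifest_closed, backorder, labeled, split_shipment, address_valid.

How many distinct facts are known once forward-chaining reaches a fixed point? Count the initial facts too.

Round 1 fires (1), (2), (7), giving pick_ticket, notify_customer, dock_ready.
Round 2 fires (3), (8), giving hazmat_flag, oversize_item.
Closure: {address_valid, backorder, carrier_assigned, dock_ready, hazmat_flag, labeled, manifest_closed, notify_customer, oversize_item, pick_ticket, split_shipment, stock_available} — 12 facts.

12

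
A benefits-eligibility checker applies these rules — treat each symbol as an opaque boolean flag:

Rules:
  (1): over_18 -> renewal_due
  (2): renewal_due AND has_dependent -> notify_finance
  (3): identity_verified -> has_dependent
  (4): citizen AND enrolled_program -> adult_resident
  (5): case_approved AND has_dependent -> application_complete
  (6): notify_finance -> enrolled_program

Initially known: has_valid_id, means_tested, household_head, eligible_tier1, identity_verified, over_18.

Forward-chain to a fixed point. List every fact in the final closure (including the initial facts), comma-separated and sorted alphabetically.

Round 1 — (1), (3), derive renewal_due, has_dependent.
Round 2 — (2), derive notify_finance.
Round 3 — (6), derive enrolled_program.

eligible_tier1, enrolled_program, has_dependent, has_valid_id, household_head, identity_verified, means_tested, notify_finance, over_18, renewal_due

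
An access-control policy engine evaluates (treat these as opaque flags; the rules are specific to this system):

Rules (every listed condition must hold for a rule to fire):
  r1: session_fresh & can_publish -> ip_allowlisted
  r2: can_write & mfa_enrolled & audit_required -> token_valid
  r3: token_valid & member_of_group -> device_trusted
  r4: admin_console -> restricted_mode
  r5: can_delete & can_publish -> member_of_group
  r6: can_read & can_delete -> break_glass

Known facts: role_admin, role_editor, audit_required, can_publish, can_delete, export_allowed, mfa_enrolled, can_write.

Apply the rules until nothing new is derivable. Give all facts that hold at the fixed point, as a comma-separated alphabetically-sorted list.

Round 1: r2 [can_write & mfa_enrolled & audit_required -> token_valid]; r5 [can_delete & can_publish -> member_of_group]. Adds token_valid, member_of_group.
Round 2: r3 [token_valid & member_of_group -> device_trusted]. Adds device_trusted.

audit_required, can_delete, can_publish, can_write, device_trusted, export_allowed, member_of_group, mfa_enrolled, role_admin, role_editor, token_valid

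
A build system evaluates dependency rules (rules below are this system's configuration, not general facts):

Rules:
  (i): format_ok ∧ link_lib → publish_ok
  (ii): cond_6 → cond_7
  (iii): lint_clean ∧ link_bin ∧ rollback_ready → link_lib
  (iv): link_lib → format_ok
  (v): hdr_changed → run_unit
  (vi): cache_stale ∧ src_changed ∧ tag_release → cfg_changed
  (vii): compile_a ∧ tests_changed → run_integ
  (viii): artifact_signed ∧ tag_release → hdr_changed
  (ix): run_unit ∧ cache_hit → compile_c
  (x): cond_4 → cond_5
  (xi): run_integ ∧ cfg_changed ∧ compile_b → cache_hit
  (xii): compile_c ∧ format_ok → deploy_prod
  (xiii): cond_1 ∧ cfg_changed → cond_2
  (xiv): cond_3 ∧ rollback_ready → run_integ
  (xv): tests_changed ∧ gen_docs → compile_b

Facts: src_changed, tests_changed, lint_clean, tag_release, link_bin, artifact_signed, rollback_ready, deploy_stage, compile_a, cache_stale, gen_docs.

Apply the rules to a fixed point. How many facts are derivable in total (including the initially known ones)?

Round 1 fires (iii), (vi), (vii), (viii), (xv), giving link_lib, cfg_changed, run_integ, hdr_changed, compile_b.
Round 2 fires (iv), (v), (xi), giving format_ok, run_unit, cache_hit.
Round 3 fires (i), (ix), giving publish_ok, compile_c.
Round 4 fires (xii), giving deploy_prod.
Closure: {artifact_signed, cache_hit, cache_stale, cfg_changed, compile_a, compile_b, compile_c, deploy_prod, deploy_stage, format_ok, gen_docs, hdr_changed, link_bin, link_lib, lint_clean, publish_ok, rollback_ready, run_integ, run_unit, src_changed, tag_release, tests_changed} — 22 facts.

22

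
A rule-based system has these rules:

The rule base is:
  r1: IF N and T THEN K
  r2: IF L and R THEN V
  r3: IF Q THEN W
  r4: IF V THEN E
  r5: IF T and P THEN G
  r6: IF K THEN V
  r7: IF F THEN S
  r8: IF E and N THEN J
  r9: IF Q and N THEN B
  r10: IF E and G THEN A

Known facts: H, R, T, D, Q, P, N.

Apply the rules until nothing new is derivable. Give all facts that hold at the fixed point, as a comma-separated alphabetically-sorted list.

A, B, D, E, G, H, J, K, N, P, Q, R, T, V, W

[1] r1 [IF N and T THEN K]; r3 [IF Q THEN W]; r5 [IF T and P THEN G]; r9 [IF Q and N THEN B]. ⇒ new: K, W, G, B.
[2] r6 [IF K THEN V]. ⇒ new: V.
[3] r4 [IF V THEN E]. ⇒ new: E.
[4] r8 [IF E and N THEN J]; r10 [IF E and G THEN A]. ⇒ new: J, A.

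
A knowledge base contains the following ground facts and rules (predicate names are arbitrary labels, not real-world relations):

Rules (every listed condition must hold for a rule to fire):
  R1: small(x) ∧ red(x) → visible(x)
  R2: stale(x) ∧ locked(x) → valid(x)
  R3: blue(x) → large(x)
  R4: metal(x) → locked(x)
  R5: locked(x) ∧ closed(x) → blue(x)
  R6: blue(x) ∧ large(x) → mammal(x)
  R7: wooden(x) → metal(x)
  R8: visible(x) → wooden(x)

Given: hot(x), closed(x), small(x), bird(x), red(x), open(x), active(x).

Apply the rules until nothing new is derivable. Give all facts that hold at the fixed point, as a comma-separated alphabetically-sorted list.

Round 1: R1 [small(x) ∧ red(x) → visible(x)]. Adds visible(x).
Round 2: R8 [visible(x) → wooden(x)]. Adds wooden(x).
Round 3: R7 [wooden(x) → metal(x)]. Adds metal(x).
Round 4: R4 [metal(x) → locked(x)]. Adds locked(x).
Round 5: R5 [locked(x) ∧ closed(x) → blue(x)]. Adds blue(x).
Round 6: R3 [blue(x) → large(x)]. Adds large(x).
Round 7: R6 [blue(x) ∧ large(x) → mammal(x)]. Adds mammal(x).

active(x), bird(x), blue(x), closed(x), hot(x), large(x), locked(x), mammal(x), metal(x), open(x), red(x), small(x), visible(x), wooden(x)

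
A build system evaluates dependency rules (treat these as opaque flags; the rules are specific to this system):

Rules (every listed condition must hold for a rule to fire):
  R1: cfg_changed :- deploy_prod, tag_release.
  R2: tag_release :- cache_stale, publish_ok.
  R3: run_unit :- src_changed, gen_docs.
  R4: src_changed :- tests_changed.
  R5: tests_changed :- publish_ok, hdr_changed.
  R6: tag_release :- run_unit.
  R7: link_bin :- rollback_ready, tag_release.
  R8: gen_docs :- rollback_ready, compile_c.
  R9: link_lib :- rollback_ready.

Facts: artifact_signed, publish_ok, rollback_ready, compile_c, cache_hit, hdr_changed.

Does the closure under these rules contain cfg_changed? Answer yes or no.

no

Round 1: R5 [tests_changed :- publish_ok, hdr_changed.]; R8 [gen_docs :- rollback_ready, compile_c.]; R9 [link_lib :- rollback_ready.]. New: tests_changed, gen_docs, link_lib.
Round 2: R4 [src_changed :- tests_changed.]. New: src_changed.
Round 3: R3 [run_unit :- src_changed, gen_docs.]. New: run_unit.
Round 4: R6 [tag_release :- run_unit.]. New: tag_release.
Round 5: R7 [link_bin :- rollback_ready, tag_release.]. New: link_bin.
Fixed point reached. cfg_changed is concluded only by R1; R1 needs deploy_prod (never derived).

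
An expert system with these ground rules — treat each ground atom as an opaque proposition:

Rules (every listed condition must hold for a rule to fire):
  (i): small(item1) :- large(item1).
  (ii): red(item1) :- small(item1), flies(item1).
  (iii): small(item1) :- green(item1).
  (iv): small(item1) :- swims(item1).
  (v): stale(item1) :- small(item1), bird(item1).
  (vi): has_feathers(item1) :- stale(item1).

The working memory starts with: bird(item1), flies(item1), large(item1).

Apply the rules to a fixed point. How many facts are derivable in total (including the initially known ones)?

7

Round 1 fires (i), giving small(item1).
Round 2 fires (ii), (v), giving red(item1), stale(item1).
Round 3 fires (vi), giving has_feathers(item1).
Closure: {bird(item1), flies(item1), has_feathers(item1), large(item1), red(item1), small(item1), stale(item1)} — 7 facts.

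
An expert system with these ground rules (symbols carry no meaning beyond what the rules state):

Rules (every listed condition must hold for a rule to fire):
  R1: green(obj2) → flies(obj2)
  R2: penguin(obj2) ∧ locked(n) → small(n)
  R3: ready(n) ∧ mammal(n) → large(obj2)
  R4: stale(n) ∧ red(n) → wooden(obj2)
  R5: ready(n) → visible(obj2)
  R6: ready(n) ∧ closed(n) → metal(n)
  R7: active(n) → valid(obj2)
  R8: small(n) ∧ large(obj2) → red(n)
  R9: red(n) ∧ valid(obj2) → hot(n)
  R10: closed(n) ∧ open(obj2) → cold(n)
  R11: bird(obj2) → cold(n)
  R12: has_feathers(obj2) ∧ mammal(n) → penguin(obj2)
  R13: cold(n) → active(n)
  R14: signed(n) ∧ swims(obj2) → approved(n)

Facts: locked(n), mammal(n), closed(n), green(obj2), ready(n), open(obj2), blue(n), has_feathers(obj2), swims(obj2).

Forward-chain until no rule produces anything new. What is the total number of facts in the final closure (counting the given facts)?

Round 1: R1 [green(obj2) → flies(obj2)]; R3 [ready(n) ∧ mammal(n) → large(obj2)]; R5 [ready(n) → visible(obj2)]; R6 [ready(n) ∧ closed(n) → metal(n)]; R10 [closed(n) ∧ open(obj2) → cold(n)]; R12 [has_feathers(obj2) ∧ mammal(n) → penguin(obj2)]. New: flies(obj2), large(obj2), visible(obj2), metal(n), cold(n), penguin(obj2).
Round 2: R2 [penguin(obj2) ∧ locked(n) → small(n)]; R13 [cold(n) → active(n)]. New: small(n), active(n).
Round 3: R7 [active(n) → valid(obj2)]; R8 [small(n) ∧ large(obj2) → red(n)]. New: valid(obj2), red(n).
Round 4: R9 [red(n) ∧ valid(obj2) → hot(n)]. New: hot(n).
Closure: {active(n), blue(n), closed(n), cold(n), flies(obj2), green(obj2), has_feathers(obj2), hot(n), large(obj2), locked(n), mammal(n), metal(n), open(obj2), penguin(obj2), ready(n), red(n), small(n), swims(obj2), valid(obj2), visible(obj2)} — 20 facts.

20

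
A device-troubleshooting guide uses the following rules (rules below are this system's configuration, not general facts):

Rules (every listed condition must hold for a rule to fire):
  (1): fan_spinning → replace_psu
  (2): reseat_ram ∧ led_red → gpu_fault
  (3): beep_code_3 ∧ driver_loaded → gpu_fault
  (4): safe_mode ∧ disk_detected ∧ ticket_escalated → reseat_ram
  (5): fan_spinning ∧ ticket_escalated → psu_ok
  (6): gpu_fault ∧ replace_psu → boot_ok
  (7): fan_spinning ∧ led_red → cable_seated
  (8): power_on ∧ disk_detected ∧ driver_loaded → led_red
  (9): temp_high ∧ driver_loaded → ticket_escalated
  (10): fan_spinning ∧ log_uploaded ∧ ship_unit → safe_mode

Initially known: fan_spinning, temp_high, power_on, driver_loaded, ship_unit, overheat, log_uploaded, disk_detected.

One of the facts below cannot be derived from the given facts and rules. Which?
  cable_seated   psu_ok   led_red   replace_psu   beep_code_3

[1] (1) [fan_spinning → replace_psu]; (8) [power_on ∧ disk_detected ∧ driver_loaded → led_red]; (9) [temp_high ∧ driver_loaded → ticket_escalated]; (10) [fan_spinning ∧ log_uploaded ∧ ship_unit → safe_mode]. ⇒ new: replace_psu, led_red, ticket_escalated, safe_mode.
[2] (4) [safe_mode ∧ disk_detected ∧ ticket_escalated → reseat_ram]; (5) [fan_spinning ∧ ticket_escalated → psu_ok]; (7) [fan_spinning ∧ led_red → cable_seated]. ⇒ new: reseat_ram, psu_ok, cable_seated.
[3] (2) [reseat_ram ∧ led_red → gpu_fault]. ⇒ new: gpu_fault.
[4] (6) [gpu_fault ∧ replace_psu → boot_ok]. ⇒ new: boot_ok.
Derived: psu_ok (round 2), replace_psu (round 1), led_red (round 1), cable_seated (round 2). beep_code_3 never appears in any round.

beep_code_3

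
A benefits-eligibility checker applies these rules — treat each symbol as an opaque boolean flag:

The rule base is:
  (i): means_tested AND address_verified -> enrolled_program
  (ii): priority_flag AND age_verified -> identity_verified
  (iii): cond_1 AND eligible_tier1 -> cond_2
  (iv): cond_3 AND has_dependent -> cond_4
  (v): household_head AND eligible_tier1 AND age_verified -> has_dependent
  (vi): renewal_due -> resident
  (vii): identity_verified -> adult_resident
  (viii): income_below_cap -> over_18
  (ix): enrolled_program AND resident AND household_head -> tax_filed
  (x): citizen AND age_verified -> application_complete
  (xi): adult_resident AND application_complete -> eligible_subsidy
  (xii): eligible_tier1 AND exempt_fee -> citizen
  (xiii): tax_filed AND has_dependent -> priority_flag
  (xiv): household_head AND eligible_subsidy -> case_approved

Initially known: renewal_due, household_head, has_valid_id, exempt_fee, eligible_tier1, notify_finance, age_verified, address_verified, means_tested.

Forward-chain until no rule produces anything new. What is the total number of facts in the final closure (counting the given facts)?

20

Round 1 fires (i), (v), (vi), (xii), giving enrolled_program, has_dependent, resident, citizen.
Round 2 fires (ix), (x), giving tax_filed, application_complete.
Round 3 fires (xiii), giving priority_flag.
Round 4 fires (ii), giving identity_verified.
Round 5 fires (vii), giving adult_resident.
Round 6 fires (xi), giving eligible_subsidy.
Round 7 fires (xiv), giving case_approved.
Closure: {address_verified, adult_resident, age_verified, application_complete, case_approved, citizen, eligible_subsidy, eligible_tier1, enrolled_program, exempt_fee, has_dependent, has_valid_id, household_head, identity_verified, means_tested, notify_finance, priority_flag, renewal_due, resident, tax_filed} — 20 facts.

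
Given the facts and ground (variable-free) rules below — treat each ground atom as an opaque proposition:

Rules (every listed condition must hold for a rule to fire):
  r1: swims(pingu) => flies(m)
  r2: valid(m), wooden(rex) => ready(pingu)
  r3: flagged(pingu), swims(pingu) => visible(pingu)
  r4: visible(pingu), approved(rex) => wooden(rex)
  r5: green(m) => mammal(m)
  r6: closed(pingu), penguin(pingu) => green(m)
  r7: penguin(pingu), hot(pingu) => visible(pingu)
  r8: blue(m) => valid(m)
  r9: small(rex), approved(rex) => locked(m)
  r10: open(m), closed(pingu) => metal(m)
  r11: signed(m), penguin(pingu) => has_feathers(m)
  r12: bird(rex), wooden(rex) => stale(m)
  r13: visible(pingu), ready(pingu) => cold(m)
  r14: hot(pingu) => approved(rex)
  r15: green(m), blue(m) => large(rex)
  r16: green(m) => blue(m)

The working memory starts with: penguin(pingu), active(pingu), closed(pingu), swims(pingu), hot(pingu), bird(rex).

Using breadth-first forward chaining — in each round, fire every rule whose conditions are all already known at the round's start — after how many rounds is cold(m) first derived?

5

Round 1 — r1, r6, r7, r14, derive flies(m), green(m), visible(pingu), approved(rex).
Round 2 — r4, r5, r16, derive wooden(rex), mammal(m), blue(m).
Round 3 — r8, r12, r15, derive valid(m), stale(m), large(rex).
Round 4 — r2, derive ready(pingu).
Round 5 — r13, derive cold(m).
cold(m) first appears in round 5.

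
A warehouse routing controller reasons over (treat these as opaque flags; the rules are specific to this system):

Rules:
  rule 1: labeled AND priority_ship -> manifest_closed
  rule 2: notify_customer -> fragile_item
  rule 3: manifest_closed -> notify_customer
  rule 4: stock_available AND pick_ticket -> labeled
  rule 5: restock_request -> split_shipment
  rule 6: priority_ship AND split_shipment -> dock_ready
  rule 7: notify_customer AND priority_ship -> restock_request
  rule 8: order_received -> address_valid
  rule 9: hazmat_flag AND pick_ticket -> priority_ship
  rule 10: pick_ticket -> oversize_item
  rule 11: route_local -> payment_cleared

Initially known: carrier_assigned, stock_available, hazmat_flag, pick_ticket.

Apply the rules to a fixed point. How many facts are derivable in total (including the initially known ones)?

13

Round 1: rule 4 [stock_available AND pick_ticket -> labeled]; rule 9 [hazmat_flag AND pick_ticket -> priority_ship]; rule 10 [pick_ticket -> oversize_item]. Adds labeled, priority_ship, oversize_item.
Round 2: rule 1 [labeled AND priority_ship -> manifest_closed]. Adds manifest_closed.
Round 3: rule 3 [manifest_closed -> notify_customer]. Adds notify_customer.
Round 4: rule 2 [notify_customer -> fragile_item]; rule 7 [notify_customer AND priority_ship -> restock_request]. Adds fragile_item, restock_request.
Round 5: rule 5 [restock_request -> split_shipment]. Adds split_shipment.
Round 6: rule 6 [priority_ship AND split_shipment -> dock_ready]. Adds dock_ready.
Closure: {carrier_assigned, dock_ready, fragile_item, hazmat_flag, labeled, manifest_closed, notify_customer, oversize_item, pick_ticket, priority_ship, restock_request, split_shipment, stock_available} — 13 facts.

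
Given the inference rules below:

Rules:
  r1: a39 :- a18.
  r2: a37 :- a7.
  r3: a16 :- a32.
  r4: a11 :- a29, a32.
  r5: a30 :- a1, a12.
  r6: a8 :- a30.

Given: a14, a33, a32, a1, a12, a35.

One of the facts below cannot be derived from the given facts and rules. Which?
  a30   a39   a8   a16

[1] r3 [a16 :- a32.]; r5 [a30 :- a1, a12.]. ⇒ new: a16, a30.
[2] r6 [a8 :- a30.]. ⇒ new: a8.
Derived: a8 (round 2), a16 (round 1), a30 (round 1). a39 never appears in any round.

a39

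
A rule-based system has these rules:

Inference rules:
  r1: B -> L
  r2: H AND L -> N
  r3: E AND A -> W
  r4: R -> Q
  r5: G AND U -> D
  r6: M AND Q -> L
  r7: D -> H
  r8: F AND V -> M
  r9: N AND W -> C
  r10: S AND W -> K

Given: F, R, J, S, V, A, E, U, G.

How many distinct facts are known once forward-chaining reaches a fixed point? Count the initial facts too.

18

Round 1: r3 [E AND A -> W]; r4 [R -> Q]; r5 [G AND U -> D]; r8 [F AND V -> M]. Adds W, Q, D, M.
Round 2: r6 [M AND Q -> L]; r7 [D -> H]; r10 [S AND W -> K]. Adds L, H, K.
Round 3: r2 [H AND L -> N]. Adds N.
Round 4: r9 [N AND W -> C]. Adds C.
Closure: {A, C, D, E, F, G, H, J, K, L, M, N, Q, R, S, U, V, W} — 18 facts.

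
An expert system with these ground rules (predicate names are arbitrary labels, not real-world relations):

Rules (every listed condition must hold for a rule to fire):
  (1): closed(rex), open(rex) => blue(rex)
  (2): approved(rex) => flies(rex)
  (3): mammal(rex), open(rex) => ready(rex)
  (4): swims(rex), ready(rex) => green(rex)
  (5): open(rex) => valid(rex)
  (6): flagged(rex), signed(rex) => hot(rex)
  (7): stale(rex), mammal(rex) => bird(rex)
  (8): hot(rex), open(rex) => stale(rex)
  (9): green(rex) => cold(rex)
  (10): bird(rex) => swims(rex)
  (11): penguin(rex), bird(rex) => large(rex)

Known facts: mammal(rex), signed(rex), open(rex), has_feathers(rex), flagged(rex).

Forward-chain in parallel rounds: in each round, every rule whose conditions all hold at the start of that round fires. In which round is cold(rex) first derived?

6

[1] (3) [mammal(rex), open(rex) => ready(rex)]; (5) [open(rex) => valid(rex)]; (6) [flagged(rex), signed(rex) => hot(rex)]. ⇒ new: ready(rex), valid(rex), hot(rex).
[2] (8) [hot(rex), open(rex) => stale(rex)]. ⇒ new: stale(rex).
[3] (7) [stale(rex), mammal(rex) => bird(rex)]. ⇒ new: bird(rex).
[4] (10) [bird(rex) => swims(rex)]. ⇒ new: swims(rex).
[5] (4) [swims(rex), ready(rex) => green(rex)]. ⇒ new: green(rex).
[6] (9) [green(rex) => cold(rex)]. ⇒ new: cold(rex).
cold(rex) first appears in round 6.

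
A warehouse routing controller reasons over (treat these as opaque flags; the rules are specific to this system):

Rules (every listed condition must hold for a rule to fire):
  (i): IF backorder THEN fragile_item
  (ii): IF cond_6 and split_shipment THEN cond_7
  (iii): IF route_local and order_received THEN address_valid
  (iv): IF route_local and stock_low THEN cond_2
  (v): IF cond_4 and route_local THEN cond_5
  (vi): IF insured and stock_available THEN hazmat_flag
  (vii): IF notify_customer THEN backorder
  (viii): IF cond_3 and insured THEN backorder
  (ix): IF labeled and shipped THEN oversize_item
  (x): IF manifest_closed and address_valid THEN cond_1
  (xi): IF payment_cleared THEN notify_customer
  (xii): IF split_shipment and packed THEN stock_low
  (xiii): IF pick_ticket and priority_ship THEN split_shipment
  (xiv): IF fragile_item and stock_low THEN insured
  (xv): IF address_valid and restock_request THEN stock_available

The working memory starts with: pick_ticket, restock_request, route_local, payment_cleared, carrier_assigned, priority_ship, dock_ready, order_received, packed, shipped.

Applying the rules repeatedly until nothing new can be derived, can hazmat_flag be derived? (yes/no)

yes

Round 1 fires (iii), (xi), (xiii), giving address_valid, notify_customer, split_shipment.
Round 2 fires (vii), (xii), (xv), giving backorder, stock_low, stock_available.
Round 3 fires (i), (iv), giving fragile_item, cond_2.
Round 4 fires (xiv), giving insured.
Round 5 fires (vi), giving hazmat_flag.
hazmat_flag appears in round 5, so it is derivable.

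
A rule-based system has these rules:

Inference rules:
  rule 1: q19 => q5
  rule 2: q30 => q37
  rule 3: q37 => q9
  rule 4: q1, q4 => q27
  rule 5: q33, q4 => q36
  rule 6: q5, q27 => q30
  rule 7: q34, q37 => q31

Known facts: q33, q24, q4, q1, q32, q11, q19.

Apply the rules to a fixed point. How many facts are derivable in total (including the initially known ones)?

Round 1 fires rule 1, rule 4, rule 5, giving q5, q27, q36.
Round 2 fires rule 6, giving q30.
Round 3 fires rule 2, giving q37.
Round 4 fires rule 3, giving q9.
Closure: {q1, q11, q19, q24, q27, q30, q32, q33, q36, q37, q4, q5, q9} — 13 facts.

13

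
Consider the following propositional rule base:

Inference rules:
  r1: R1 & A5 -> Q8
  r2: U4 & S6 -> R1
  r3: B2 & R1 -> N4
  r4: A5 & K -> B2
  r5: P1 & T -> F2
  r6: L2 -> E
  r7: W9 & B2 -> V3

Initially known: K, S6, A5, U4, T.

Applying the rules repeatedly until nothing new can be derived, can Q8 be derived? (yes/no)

Round 1: r2 [U4 & S6 -> R1]; r4 [A5 & K -> B2]. New: R1, B2.
Round 2: r1 [R1 & A5 -> Q8]; r3 [B2 & R1 -> N4]. New: Q8, N4.
Q8 appears in round 2, so it is derivable.

yes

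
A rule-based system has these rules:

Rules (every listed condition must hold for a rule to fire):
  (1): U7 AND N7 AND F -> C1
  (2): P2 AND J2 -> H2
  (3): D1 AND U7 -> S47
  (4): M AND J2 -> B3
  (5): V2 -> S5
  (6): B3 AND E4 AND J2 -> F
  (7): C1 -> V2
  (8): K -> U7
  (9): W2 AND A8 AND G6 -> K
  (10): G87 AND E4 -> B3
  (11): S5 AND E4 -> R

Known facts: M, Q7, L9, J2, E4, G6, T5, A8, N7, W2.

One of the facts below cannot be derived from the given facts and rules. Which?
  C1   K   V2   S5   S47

Round 1: (4) [M AND J2 -> B3]; (9) [W2 AND A8 AND G6 -> K]. New: B3, K.
Round 2: (6) [B3 AND E4 AND J2 -> F]; (8) [K -> U7]. New: F, U7.
Round 3: (1) [U7 AND N7 AND F -> C1]. New: C1.
Round 4: (7) [C1 -> V2]. New: V2.
Round 5: (5) [V2 -> S5]. New: S5.
Round 6: (11) [S5 AND E4 -> R]. New: R.
Derived: S5 (round 5), C1 (round 3), K (round 1), V2 (round 4). S47 never appears in any round.

S47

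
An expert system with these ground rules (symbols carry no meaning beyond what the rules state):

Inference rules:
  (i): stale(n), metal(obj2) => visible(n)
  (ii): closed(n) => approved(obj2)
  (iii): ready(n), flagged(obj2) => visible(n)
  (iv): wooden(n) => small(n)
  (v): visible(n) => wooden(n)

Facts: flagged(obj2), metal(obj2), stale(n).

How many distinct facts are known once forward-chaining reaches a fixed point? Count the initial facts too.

Round 1: (i) [stale(n), metal(obj2) => visible(n)]. Adds visible(n).
Round 2: (v) [visible(n) => wooden(n)]. Adds wooden(n).
Round 3: (iv) [wooden(n) => small(n)]. Adds small(n).
Closure: {flagged(obj2), metal(obj2), small(n), stale(n), visible(n), wooden(n)} — 6 facts.

6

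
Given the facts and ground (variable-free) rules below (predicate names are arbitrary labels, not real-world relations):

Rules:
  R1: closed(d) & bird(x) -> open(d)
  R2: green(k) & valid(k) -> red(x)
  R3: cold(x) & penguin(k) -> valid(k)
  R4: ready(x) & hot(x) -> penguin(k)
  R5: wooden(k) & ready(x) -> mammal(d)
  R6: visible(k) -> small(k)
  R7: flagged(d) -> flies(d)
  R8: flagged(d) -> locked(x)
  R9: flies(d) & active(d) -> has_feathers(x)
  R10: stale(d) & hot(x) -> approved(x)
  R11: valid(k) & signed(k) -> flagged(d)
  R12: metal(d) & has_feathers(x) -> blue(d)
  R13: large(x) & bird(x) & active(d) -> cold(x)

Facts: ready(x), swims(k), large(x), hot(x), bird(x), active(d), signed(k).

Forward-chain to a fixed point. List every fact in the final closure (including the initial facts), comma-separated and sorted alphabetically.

active(d), bird(x), cold(x), flagged(d), flies(d), has_feathers(x), hot(x), large(x), locked(x), penguin(k), ready(x), signed(k), swims(k), valid(k)

Round 1 fires R4, R13, giving penguin(k), cold(x).
Round 2 fires R3, giving valid(k).
Round 3 fires R11, giving flagged(d).
Round 4 fires R7, R8, giving flies(d), locked(x).
Round 5 fires R9, giving has_feathers(x).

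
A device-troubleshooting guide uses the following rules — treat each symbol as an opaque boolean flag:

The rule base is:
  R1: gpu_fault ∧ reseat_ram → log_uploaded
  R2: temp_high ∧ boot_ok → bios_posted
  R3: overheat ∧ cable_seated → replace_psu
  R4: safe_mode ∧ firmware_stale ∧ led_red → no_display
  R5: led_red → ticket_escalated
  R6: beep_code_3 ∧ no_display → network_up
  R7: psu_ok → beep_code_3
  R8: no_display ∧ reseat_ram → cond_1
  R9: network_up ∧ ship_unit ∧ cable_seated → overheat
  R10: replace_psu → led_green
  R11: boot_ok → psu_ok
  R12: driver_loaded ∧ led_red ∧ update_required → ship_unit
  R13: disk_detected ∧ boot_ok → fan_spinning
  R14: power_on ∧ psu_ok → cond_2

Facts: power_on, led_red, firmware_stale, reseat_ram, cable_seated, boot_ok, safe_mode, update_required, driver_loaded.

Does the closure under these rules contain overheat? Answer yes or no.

Round 1: R4 [safe_mode ∧ firmware_stale ∧ led_red → no_display]; R5 [led_red → ticket_escalated]; R11 [boot_ok → psu_ok]; R12 [driver_loaded ∧ led_red ∧ update_required → ship_unit]. Adds no_display, ticket_escalated, psu_ok, ship_unit.
Round 2: R7 [psu_ok → beep_code_3]; R8 [no_display ∧ reseat_ram → cond_1]; R14 [power_on ∧ psu_ok → cond_2]. Adds beep_code_3, cond_1, cond_2.
Round 3: R6 [beep_code_3 ∧ no_display → network_up]. Adds network_up.
Round 4: R9 [network_up ∧ ship_unit ∧ cable_seated → overheat]. Adds overheat.
Round 5: R3 [overheat ∧ cable_seated → replace_psu]. Adds replace_psu.
Round 6: R10 [replace_psu → led_green]. Adds led_green.
overheat appears in round 4, so it is derivable.

yes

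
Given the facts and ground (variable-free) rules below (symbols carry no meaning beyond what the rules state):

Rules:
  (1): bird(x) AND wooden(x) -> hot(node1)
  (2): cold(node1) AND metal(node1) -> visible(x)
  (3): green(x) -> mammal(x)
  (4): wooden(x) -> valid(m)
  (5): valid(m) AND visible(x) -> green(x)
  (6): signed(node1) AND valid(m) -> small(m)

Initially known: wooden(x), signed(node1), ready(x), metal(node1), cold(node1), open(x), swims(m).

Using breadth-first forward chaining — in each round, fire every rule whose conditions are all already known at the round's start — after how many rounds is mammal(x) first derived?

[1] (2) [cold(node1) AND metal(node1) -> visible(x)]; (4) [wooden(x) -> valid(m)]. ⇒ new: visible(x), valid(m).
[2] (5) [valid(m) AND visible(x) -> green(x)]; (6) [signed(node1) AND valid(m) -> small(m)]. ⇒ new: green(x), small(m).
[3] (3) [green(x) -> mammal(x)]. ⇒ new: mammal(x).
mammal(x) first appears in round 3.

3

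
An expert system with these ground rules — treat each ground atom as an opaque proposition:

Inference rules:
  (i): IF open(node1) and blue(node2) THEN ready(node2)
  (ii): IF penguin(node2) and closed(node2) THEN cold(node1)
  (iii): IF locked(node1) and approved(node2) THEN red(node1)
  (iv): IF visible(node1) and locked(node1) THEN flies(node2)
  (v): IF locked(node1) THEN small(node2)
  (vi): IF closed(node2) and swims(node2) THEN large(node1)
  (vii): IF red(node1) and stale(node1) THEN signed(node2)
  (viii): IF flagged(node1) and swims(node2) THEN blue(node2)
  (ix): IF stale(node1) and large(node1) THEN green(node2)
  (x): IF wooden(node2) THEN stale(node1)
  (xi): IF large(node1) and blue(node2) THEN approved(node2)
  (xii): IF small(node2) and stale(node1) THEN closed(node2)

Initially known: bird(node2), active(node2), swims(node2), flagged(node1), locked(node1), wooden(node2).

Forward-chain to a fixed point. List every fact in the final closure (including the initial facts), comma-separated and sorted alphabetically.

active(node2), approved(node2), bird(node2), blue(node2), closed(node2), flagged(node1), green(node2), large(node1), locked(node1), red(node1), signed(node2), small(node2), stale(node1), swims(node2), wooden(node2)

Round 1 — (v), (viii), (x), derive small(node2), blue(node2), stale(node1).
Round 2 — (xii), derive closed(node2).
Round 3 — (vi), derive large(node1).
Round 4 — (ix), (xi), derive green(node2), approved(node2).
Round 5 — (iii), derive red(node1).
Round 6 — (vii), derive signed(node2).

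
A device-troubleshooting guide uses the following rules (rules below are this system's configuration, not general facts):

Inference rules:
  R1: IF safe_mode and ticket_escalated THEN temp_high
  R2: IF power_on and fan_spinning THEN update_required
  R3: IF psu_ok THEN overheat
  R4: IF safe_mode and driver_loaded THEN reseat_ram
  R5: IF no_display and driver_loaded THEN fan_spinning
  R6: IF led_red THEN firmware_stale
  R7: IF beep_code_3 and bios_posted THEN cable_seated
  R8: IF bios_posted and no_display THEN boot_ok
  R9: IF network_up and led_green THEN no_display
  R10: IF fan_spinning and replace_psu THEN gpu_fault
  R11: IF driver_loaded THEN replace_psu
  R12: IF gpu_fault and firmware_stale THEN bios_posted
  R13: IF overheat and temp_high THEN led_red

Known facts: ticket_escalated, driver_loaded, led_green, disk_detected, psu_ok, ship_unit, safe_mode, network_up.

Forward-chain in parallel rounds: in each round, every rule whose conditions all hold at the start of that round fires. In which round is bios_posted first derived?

[1] R1 [IF safe_mode and ticket_escalated THEN temp_high]; R3 [IF psu_ok THEN overheat]; R4 [IF safe_mode and driver_loaded THEN reseat_ram]; R9 [IF network_up and led_green THEN no_display]; R11 [IF driver_loaded THEN replace_psu]. ⇒ new: temp_high, overheat, reseat_ram, no_display, replace_psu.
[2] R5 [IF no_display and driver_loaded THEN fan_spinning]; R13 [IF overheat and temp_high THEN led_red]. ⇒ new: fan_spinning, led_red.
[3] R6 [IF led_red THEN firmware_stale]; R10 [IF fan_spinning and replace_psu THEN gpu_fault]. ⇒ new: firmware_stale, gpu_fault.
[4] R12 [IF gpu_fault and firmware_stale THEN bios_posted]. ⇒ new: bios_posted.
bios_posted first appears in round 4.

4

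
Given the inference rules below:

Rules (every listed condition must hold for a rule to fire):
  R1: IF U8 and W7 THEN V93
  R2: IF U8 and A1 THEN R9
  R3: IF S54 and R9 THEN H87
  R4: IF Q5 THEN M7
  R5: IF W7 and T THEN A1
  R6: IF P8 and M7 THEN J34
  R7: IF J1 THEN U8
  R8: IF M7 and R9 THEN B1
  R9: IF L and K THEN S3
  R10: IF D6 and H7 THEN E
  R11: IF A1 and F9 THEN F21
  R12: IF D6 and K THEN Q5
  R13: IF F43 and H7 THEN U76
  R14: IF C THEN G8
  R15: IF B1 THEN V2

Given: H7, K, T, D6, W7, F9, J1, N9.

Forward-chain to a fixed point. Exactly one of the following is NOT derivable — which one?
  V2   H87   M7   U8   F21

H87

[1] R5 [IF W7 and T THEN A1]; R7 [IF J1 THEN U8]; R10 [IF D6 and H7 THEN E]; R12 [IF D6 and K THEN Q5]. ⇒ new: A1, U8, E, Q5.
[2] R1 [IF U8 and W7 THEN V93]; R2 [IF U8 and A1 THEN R9]; R4 [IF Q5 THEN M7]; R11 [IF A1 and F9 THEN F21]. ⇒ new: V93, R9, M7, F21.
[3] R8 [IF M7 and R9 THEN B1]. ⇒ new: B1.
[4] R15 [IF B1 THEN V2]. ⇒ new: V2.
Derived: F21 (round 2), M7 (round 2), V2 (round 4), U8 (round 1). H87 never appears in any round.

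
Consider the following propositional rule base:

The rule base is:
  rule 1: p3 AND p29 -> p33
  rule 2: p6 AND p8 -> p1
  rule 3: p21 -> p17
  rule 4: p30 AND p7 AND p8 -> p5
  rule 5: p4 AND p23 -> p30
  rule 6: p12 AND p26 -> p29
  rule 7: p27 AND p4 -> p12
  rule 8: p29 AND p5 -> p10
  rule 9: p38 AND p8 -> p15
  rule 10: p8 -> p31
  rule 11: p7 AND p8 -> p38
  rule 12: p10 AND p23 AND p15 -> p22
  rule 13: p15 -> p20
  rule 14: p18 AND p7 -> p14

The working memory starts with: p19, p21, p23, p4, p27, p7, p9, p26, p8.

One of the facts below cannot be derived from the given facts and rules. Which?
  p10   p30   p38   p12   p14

Round 1 — rule 3, rule 5, rule 7, rule 10, rule 11, derive p17, p30, p12, p31, p38.
Round 2 — rule 4, rule 6, rule 9, derive p5, p29, p15.
Round 3 — rule 8, rule 13, derive p10, p20.
Round 4 — rule 12, derive p22.
Derived: p10 (round 3), p30 (round 1), p12 (round 1), p38 (round 1). p14 never appears in any round.

p14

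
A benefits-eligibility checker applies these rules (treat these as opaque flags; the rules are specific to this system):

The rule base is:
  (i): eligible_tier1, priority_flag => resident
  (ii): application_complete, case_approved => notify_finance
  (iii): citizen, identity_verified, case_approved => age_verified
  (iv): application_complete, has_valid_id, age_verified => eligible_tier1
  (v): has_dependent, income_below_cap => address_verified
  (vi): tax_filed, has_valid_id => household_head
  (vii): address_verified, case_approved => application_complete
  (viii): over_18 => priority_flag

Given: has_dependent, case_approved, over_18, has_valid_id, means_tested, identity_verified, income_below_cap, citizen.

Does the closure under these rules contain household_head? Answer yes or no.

Round 1: (iii) [citizen, identity_verified, case_approved => age_verified]; (v) [has_dependent, income_below_cap => address_verified]; (viii) [over_18 => priority_flag]. Adds age_verified, address_verified, priority_flag.
Round 2: (vii) [address_verified, case_approved => application_complete]. Adds application_complete.
Round 3: (ii) [application_complete, case_approved => notify_finance]; (iv) [application_complete, has_valid_id, age_verified => eligible_tier1]. Adds notify_finance, eligible_tier1.
Round 4: (i) [eligible_tier1, priority_flag => resident]. Adds resident.
Fixed point reached. household_head is concluded only by (vi); (vi) needs tax_filed (never derived).

no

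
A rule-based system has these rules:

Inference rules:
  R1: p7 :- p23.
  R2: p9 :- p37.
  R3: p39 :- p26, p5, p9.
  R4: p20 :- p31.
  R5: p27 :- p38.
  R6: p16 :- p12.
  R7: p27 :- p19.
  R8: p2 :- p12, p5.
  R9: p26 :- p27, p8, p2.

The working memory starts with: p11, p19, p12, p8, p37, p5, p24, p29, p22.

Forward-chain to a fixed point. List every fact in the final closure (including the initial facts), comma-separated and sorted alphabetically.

[1] R2 [p9 :- p37.]; R6 [p16 :- p12.]; R7 [p27 :- p19.]; R8 [p2 :- p12, p5.]. ⇒ new: p9, p16, p27, p2.
[2] R9 [p26 :- p27, p8, p2.]. ⇒ new: p26.
[3] R3 [p39 :- p26, p5, p9.]. ⇒ new: p39.

p11, p12, p16, p19, p2, p22, p24, p26, p27, p29, p37, p39, p5, p8, p9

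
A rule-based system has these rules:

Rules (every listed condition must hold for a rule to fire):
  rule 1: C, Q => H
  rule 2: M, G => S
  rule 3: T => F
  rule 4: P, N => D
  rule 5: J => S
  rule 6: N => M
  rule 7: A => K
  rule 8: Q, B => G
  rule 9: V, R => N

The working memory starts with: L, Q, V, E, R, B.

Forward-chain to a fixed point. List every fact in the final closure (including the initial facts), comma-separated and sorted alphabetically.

Round 1 fires rule 8, rule 9, giving G, N.
Round 2 fires rule 6, giving M.
Round 3 fires rule 2, giving S.

B, E, G, L, M, N, Q, R, S, V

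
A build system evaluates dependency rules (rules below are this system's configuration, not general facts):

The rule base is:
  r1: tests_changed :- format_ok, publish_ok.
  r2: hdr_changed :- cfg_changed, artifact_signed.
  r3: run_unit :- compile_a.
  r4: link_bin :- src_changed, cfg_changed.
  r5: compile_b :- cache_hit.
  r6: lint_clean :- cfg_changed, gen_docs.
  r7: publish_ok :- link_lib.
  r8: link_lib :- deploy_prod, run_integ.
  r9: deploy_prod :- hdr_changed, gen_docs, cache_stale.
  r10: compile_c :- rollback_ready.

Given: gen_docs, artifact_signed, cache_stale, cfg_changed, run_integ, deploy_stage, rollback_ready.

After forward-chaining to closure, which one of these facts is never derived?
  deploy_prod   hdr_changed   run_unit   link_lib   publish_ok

Round 1: r2 [hdr_changed :- cfg_changed, artifact_signed.]; r6 [lint_clean :- cfg_changed, gen_docs.]; r10 [compile_c :- rollback_ready.]. New: hdr_changed, lint_clean, compile_c.
Round 2: r9 [deploy_prod :- hdr_changed, gen_docs, cache_stale.]. New: deploy_prod.
Round 3: r8 [link_lib :- deploy_prod, run_integ.]. New: link_lib.
Round 4: r7 [publish_ok :- link_lib.]. New: publish_ok.
Derived: deploy_prod (round 2), link_lib (round 3), hdr_changed (round 1), publish_ok (round 4). run_unit never appears in any round.

run_unit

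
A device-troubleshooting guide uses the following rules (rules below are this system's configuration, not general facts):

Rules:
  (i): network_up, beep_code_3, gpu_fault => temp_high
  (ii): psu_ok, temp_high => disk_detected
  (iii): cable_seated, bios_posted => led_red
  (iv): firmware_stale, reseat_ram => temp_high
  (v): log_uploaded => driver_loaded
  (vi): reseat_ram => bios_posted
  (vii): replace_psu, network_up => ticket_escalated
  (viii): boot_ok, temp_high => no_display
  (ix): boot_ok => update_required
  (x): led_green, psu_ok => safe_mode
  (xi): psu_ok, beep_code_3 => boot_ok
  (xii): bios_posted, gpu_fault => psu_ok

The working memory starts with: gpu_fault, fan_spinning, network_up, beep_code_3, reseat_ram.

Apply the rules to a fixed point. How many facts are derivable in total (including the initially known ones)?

Round 1: (i) [network_up, beep_code_3, gpu_fault => temp_high]; (vi) [reseat_ram => bios_posted]. New: temp_high, bios_posted.
Round 2: (xii) [bios_posted, gpu_fault => psu_ok]. New: psu_ok.
Round 3: (ii) [psu_ok, temp_high => disk_detected]; (xi) [psu_ok, beep_code_3 => boot_ok]. New: disk_detected, boot_ok.
Round 4: (viii) [boot_ok, temp_high => no_display]; (ix) [boot_ok => update_required]. New: no_display, update_required.
Closure: {beep_code_3, bios_posted, boot_ok, disk_detected, fan_spinning, gpu_fault, network_up, no_display, psu_ok, reseat_ram, temp_high, update_required} — 12 facts.

12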